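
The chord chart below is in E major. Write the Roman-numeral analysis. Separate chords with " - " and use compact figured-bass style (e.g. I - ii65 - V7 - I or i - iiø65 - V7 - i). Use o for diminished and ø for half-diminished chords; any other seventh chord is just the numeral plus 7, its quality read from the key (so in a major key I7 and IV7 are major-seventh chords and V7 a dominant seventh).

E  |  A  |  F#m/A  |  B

I - IV - ii6 - V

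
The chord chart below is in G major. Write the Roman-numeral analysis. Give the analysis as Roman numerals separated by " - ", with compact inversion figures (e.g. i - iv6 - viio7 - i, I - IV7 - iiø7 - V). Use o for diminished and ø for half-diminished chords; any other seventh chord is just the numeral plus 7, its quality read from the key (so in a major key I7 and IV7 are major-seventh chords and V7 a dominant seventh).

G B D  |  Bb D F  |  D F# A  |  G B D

G-B-D: major triad on G = scale degree 1 → I.
Bb-D-F: Bb with this quality isn't in the key; it's bIII, borrowed from the parallel minor.
D-F#-A: root D is the dominant; major triad there is V.
G-B-D has root G, degree 1 in G major, so I.

I - bIII - V - I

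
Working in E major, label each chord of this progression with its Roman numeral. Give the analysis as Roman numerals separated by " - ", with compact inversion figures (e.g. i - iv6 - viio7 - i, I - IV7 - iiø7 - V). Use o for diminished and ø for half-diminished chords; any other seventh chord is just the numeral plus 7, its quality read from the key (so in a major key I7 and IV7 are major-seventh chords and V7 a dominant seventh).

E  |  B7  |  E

I - V7 - I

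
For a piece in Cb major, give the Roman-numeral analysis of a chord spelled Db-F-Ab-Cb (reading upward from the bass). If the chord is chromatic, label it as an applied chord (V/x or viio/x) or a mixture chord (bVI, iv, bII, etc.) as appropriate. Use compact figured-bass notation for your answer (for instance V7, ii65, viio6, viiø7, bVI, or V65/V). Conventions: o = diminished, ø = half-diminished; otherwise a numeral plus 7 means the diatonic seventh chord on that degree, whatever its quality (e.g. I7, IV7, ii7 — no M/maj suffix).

The pitches Db-F-Ab-Cb form a dominant seventh chord rooted on Db.
Db is not a diatonic chord root with this quality in Cb major, but it lies a perfect fifth above Gb (V), so the chord functions as an applied dominant of V.

V7/V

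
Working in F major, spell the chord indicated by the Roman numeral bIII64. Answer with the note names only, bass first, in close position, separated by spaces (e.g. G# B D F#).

Scale degree 3 in F major is A; lowering it a half step gives Ab. bIII64 is a major triad on the lowered third degree, borrowed from the parallel minor.
So the chord is Ab-C-Eb.
With the 64 figure the chord is in second inversion; from the bass Eb upward in close position it reads Eb-Ab-C.

Eb Ab C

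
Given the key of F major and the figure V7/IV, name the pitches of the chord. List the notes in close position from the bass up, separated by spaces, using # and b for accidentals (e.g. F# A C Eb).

F A C Eb

The slash means an applied dominant: we want the dominant of IV. In F major, IV is Bb major, and its dominant is built on F.
Building a dominant seventh chord on F gives F-A-C-Eb.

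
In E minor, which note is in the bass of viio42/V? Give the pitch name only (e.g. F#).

The applied chord viio42/V is rooted on A#: A#-C#-E-G.
The figure 42 means third inversion — the seventh is in the bass.

G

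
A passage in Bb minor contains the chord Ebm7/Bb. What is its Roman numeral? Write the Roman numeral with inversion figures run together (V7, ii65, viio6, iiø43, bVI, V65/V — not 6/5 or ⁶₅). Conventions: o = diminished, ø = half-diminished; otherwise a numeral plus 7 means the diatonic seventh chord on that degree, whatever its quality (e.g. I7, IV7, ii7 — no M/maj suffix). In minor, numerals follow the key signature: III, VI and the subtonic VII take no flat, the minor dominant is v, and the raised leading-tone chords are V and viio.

The pitches Eb-Gb-Bb-Db form a minor seventh chord rooted on Eb.
Eb is scale degree 4 in Bb minor, and a minor seventh chord on that degree is written iv7.
With Bb in the bass the chord is in second inversion, so the figured bass is 43.

iv43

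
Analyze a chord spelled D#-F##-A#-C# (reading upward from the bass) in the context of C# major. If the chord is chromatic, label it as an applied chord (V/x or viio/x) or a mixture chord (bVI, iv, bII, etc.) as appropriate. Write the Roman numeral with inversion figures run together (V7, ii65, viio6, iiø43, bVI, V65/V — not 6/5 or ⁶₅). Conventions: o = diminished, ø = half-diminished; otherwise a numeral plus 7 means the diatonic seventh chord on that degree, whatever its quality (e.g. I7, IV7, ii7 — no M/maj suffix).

V7/V

The pitches D#-F##-A#-C# form a dominant seventh chord rooted on D#.
D# is not a diatonic chord root with this quality in C# major, but it lies a perfect fifth above G# (V), so the chord functions as an applied dominant of V.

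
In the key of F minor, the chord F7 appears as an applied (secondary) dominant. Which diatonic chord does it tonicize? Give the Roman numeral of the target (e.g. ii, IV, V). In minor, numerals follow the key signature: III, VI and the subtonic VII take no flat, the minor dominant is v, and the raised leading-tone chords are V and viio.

The chord is a dominant seventh chord on F.
A dominant resolves down a perfect fifth: F → Bb. In F minor, Bb is scale degree 4, i.e. iv.

iv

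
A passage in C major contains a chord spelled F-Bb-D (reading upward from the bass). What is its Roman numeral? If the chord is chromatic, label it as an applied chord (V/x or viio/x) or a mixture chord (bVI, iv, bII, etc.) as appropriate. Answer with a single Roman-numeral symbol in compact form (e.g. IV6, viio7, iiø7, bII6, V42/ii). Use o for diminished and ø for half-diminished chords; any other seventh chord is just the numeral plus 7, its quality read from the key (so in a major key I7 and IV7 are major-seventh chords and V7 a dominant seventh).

bVII64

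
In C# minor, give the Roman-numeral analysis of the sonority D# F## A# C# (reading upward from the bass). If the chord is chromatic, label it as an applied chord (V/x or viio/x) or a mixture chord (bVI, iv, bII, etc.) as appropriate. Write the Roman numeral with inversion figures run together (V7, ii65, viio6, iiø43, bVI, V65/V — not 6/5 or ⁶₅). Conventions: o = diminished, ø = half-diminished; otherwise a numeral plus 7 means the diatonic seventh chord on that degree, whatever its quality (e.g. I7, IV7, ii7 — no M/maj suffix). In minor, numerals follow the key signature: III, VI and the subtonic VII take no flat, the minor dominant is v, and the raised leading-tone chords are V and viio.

V7/V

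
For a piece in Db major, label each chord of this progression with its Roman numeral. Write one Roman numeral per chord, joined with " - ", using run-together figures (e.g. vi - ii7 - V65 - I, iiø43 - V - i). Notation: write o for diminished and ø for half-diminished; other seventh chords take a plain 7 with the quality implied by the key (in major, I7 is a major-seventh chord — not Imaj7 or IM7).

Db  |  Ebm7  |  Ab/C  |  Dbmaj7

Db: root Db is the tonic; major triad there is I.
Ebm7: minor seventh chord on Eb = scale degree 2 → ii7.
Ab/C has root Ab, degree 5 in Db major, so V6.
Dbmaj7: major seventh chord on Db = scale degree 1 → I7.

I - ii7 - V6 - I7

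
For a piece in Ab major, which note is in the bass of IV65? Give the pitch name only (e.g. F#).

IV in Ab major has root Db; the chord is Db-F-Ab-C.
The figure 65 means first inversion — the third is in the bass.

F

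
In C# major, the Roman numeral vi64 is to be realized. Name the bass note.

E#

vi in C# major has root A#; the chord is A#-C#-E#.
The figure 64 means second inversion — the fifth is in the bass.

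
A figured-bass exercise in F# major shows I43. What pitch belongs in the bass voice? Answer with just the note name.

I in F# major has root F#; the chord is F#-A#-C#-E#.
The figure 43 means second inversion — the fifth is in the bass.

C#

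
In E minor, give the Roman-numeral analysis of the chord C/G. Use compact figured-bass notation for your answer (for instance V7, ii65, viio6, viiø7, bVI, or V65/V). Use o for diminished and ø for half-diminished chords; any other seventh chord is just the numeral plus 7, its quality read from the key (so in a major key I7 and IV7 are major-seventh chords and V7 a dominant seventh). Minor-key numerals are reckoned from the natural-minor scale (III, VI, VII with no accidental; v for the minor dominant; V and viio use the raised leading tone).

The pitches C-E-G form a major triad rooted on C.
C is scale degree 6 in E minor, and a major triad on that degree is written VI.
With G in the bass the chord is in second inversion, so the figured bass is 64.

VI64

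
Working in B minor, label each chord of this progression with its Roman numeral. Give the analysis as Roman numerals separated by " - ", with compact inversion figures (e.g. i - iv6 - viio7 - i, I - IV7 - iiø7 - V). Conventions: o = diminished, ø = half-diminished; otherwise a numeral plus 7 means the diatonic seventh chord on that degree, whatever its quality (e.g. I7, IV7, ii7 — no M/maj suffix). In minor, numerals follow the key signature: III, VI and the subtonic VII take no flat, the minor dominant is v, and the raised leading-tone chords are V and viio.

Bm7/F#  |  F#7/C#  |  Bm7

i43 - V43 - i7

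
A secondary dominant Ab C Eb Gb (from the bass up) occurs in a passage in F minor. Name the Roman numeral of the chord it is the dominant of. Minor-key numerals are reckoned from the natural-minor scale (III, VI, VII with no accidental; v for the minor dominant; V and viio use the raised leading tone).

The chord is a dominant seventh chord on Ab.
A dominant resolves down a perfect fifth: Ab → Db. In F minor, Db is scale degree 6, i.e. VI.

VI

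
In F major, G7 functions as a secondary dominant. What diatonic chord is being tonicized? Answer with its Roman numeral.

The chord is a dominant seventh chord on G.
A dominant resolves down a perfect fifth: G → C. In F major, C is scale degree 5, i.e. V.

V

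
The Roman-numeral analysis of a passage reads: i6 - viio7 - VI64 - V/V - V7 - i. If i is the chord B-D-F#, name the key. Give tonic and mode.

The anchor chord is a minor triad on B, labeled i.
If B is scale degree 1 and the mode makes that degree carry a minor triad, the tonic is B and the mode is minor.

B minor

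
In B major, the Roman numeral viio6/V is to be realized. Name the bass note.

G#

The applied chord viio6/V is rooted on E#: E#-G#-B.
The figure 6 means first inversion — the third is in the bass.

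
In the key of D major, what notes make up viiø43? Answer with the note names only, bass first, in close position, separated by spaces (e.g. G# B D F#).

G B C# E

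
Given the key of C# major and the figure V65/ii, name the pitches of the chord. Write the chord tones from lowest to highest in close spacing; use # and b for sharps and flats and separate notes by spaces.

C## E# G# A#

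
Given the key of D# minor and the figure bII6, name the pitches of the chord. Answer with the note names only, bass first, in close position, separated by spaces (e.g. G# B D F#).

bII6 is the Neapolitan sixth — a major triad on the lowered second degree, here in its customary first inversion. In D# minor that root is E.
So the chord is E-G#-B, a major triad.
The figured bass 6 indicates first inversion, placing the third (G#) in the bass: G#-B-E.

G# B E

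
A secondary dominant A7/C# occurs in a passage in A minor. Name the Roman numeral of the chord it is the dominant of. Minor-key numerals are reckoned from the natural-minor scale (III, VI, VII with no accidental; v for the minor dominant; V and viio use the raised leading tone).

iv

The chord is a dominant seventh chord on A.
A dominant resolves down a perfect fifth: A → D. In A minor, D is scale degree 4, i.e. iv.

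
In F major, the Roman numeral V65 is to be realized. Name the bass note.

E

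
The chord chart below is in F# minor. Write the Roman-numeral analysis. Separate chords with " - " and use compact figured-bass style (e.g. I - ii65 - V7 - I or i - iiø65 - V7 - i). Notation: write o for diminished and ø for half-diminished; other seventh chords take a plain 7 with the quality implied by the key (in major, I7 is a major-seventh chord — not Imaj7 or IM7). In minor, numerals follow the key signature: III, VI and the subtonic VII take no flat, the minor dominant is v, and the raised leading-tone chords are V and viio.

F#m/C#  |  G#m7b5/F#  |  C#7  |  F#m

i64 - iiø42 - V7 - i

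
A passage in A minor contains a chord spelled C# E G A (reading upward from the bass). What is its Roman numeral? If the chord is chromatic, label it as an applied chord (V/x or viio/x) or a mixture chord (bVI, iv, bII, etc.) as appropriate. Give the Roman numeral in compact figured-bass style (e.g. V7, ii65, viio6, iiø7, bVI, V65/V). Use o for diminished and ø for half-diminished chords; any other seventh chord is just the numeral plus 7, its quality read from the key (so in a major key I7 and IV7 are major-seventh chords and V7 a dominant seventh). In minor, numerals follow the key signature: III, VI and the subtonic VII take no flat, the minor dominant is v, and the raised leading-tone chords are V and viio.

V65/iv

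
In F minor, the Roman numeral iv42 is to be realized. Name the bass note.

Ab

iv in F minor has root Bb; the chord is Bb-Db-F-Ab.
The figure 42 means third inversion — the seventh is in the bass.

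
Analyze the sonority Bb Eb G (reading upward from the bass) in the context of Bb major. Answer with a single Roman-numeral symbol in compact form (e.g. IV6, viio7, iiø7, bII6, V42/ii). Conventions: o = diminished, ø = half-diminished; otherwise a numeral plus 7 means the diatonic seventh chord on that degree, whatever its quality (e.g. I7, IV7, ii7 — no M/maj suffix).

IV64

The pitches Eb-G-Bb form a major triad rooted on Eb.
Eb is scale degree 4 in Bb major, and a major triad on that degree is written IV.
With Bb in the bass the chord is in second inversion, so the figured bass is 64.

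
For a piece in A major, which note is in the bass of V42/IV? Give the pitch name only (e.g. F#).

G

The applied chord V42/IV is rooted on A: A-C#-E-G.
The figure 42 means third inversion — the seventh is in the bass.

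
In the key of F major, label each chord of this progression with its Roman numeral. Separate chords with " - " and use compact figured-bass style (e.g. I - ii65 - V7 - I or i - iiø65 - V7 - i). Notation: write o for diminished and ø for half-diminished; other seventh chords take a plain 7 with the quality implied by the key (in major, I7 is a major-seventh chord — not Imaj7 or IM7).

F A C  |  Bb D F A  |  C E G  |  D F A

F-A-C has root F, degree 1 in F major, so I.
Bb-D-F-A: root Bb is the subdominant; major seventh chord there is IV7.
C-E-G: root C is the dominant; major triad there is V.
D-F-A has root D, degree 6 in F major, so vi.

I - IV7 - V - vi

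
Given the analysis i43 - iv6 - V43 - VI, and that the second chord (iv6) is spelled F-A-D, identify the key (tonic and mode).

A minor

The anchor chord is a minor triad on D, labeled iv6.
iv6 on D implies D is the subdominant; that puts the tonic at A, and the lowercase numeral fits minor mode.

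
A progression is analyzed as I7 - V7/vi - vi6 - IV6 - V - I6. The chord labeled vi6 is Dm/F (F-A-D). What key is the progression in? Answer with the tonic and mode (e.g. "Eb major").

F major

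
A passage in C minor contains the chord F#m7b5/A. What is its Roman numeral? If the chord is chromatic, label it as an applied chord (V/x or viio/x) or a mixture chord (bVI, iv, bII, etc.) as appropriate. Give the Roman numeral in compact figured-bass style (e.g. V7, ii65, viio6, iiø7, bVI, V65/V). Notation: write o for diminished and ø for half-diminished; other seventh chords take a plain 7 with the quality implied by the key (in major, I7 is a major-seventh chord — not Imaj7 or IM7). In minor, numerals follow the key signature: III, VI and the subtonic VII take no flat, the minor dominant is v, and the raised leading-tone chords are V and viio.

The pitches F#-A-C-E form a half-diminished seventh chord rooted on F#.
F# sits a half step below G (V in C minor); a diminished chord there is the applied leading-tone chord of V.
With A in the bass the chord is in first inversion, so the figured bass is 65.

viiø65/V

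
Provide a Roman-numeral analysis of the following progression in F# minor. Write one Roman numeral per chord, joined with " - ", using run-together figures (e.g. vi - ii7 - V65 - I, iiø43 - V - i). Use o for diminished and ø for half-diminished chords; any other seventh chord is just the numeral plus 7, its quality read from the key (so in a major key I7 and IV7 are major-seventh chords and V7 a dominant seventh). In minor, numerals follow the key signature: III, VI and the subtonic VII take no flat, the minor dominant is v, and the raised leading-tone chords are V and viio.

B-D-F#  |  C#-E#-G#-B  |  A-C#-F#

iv - V7 - i6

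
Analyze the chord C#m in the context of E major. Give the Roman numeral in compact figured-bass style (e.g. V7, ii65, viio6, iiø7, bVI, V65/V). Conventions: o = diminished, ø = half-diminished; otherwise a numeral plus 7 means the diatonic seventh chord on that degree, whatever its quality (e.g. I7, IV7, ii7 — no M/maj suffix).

The pitches C#-E-G# form a minor triad rooted on C#.
C# is scale degree 6 in E major, and a minor triad on that degree is written vi.

vi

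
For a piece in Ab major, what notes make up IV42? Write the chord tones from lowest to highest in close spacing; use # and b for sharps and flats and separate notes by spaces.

C Db F Ab

In Ab major, scale degree 4 is Db, and the diatonic chord built there is a major seventh chord.
That chord is spelled Db-F-Ab-C.
The figured bass 42 indicates third inversion, placing the seventh (C) in the bass: C-Db-F-Ab.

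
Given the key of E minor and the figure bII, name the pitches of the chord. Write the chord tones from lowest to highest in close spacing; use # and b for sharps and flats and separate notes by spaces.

Scale degree 2 in E minor is F#; lowering it a half step gives F. bII is the Neapolitan chord — a major triad on the lowered second degree.
So the chord is F-A-C, a major triad.

F A C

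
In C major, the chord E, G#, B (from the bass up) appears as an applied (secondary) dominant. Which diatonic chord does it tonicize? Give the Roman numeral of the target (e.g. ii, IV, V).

vi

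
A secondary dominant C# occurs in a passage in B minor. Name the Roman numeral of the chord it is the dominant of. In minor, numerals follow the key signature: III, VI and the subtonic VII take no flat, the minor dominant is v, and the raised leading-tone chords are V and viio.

V

The chord is a major triad on C#.
A dominant resolves down a perfect fifth: C# → F#. In B minor, F# is scale degree 5, i.e. V.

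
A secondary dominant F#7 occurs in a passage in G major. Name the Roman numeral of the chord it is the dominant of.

The chord is a dominant seventh chord on F#.
A dominant resolves down a perfect fifth: F# → B. In G major, B is scale degree 3, i.e. iii.

iii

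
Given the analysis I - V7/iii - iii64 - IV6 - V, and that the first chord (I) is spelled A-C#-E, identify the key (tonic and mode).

A major

The anchor chord is a major triad on A, labeled I.
If A is scale degree 1 and the mode makes that degree carry a major triad, the tonic is A and the mode is major.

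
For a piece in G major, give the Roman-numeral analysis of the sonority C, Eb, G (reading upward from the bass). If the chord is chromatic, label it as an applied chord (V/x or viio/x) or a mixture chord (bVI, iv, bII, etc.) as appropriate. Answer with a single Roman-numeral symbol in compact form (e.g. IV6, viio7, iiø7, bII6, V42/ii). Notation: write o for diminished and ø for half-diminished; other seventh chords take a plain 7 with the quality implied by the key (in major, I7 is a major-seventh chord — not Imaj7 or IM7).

The pitches C-Eb-G form a minor triad rooted on C.
C is the fourth degree of G major. This is the minor subdominant, borrowed from the parallel minor.

iv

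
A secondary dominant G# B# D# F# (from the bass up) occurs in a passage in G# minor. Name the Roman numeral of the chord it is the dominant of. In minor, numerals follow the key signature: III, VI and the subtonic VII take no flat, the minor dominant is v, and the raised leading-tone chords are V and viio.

The chord is a dominant seventh chord on G#.
A dominant resolves down a perfect fifth: G# → C#. In G# minor, C# is scale degree 4, i.e. iv.

iv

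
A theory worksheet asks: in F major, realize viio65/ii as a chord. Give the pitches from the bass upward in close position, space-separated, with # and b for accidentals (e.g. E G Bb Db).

A C Eb F#

viio65/ii is a secondary leading-tone chord. The target ii is G in F major; the applied chord is rooted a semitone below, on F#.
Building a fully diminished seventh chord on F# gives F#-A-C-Eb.
With the 65 figure the chord is in first inversion; from the bass A upward in close position it reads A-C-Eb-F#.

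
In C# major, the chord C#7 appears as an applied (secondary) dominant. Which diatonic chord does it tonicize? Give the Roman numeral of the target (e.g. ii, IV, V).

The chord is a dominant seventh chord on C#.
A dominant resolves down a perfect fifth: C# → F#. In C# major, F# is scale degree 4, i.e. IV.

IV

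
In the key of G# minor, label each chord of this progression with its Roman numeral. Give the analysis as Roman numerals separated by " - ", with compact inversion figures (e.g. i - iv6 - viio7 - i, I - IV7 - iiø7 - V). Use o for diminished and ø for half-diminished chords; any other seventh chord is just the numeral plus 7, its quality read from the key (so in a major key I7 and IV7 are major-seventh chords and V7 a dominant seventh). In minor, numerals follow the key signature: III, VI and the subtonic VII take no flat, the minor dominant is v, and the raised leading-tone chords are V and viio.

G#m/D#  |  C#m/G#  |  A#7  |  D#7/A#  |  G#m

i64 - iv64 - V7/V - V43 - i

G#m/D#: minor triad on G# = scale degree 1 → i64.
C#m/G#: root C# is the subdominant; minor triad there is iv64.
A#7: a dominant seventh chord on A#, the applied dominant of V → V7/V.
D#7/A#: dominant seventh chord on D# = scale degree 5 → V43.
G#m: root G# is the tonic; minor triad there is i.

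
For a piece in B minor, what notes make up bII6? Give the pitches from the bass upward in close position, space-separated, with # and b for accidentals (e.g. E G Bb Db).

bII6 is the Neapolitan sixth — a major triad on the lowered second degree, here in its customary first inversion. In B minor that root is C.
So the chord is C-E-G, a major triad.
With the 6 figure the chord is in first inversion; from the bass E upward in close position it reads E-G-C.

E G C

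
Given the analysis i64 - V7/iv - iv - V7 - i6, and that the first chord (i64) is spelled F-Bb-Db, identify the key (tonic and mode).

Bb minor

i64 is given as F-Bb-Db — a minor triad with root Bb.
If Bb is scale degree 1 and the mode makes that degree carry a minor triad, the tonic is Bb and the mode is minor.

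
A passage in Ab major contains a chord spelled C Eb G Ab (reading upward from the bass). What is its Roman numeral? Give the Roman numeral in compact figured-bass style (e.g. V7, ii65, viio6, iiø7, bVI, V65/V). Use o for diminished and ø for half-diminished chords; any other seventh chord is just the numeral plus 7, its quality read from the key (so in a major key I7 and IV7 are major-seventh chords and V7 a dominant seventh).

Stacked in thirds the chord is Ab-C-Eb-G: a major seventh chord on Ab.
Ab is scale degree 1 in Ab major, and a major seventh chord on that degree is written I7.
With C in the bass the chord is in first inversion, so the figured bass is 65.

I65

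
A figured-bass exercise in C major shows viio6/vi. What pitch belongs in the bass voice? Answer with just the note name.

B

The applied chord viio6/vi is rooted on G#: G#-B-D.
The figure 6 means first inversion — the third is in the bass.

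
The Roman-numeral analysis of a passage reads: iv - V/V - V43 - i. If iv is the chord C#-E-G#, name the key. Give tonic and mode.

G# minor

iv is given as C#-E-G# — a minor triad with root C#.
If C# is scale degree 4 and the mode makes that degree carry a minor triad, the tonic is G# and the mode is minor.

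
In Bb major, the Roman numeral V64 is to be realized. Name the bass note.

C

V in Bb major has root F; the chord is F-A-C.
The figure 64 means second inversion — the fifth is in the bass.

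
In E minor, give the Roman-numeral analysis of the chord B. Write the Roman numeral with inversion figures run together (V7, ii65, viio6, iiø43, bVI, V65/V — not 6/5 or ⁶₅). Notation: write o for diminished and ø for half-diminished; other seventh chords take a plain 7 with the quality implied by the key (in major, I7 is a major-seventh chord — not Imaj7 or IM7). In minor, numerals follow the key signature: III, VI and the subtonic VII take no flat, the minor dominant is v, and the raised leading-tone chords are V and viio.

V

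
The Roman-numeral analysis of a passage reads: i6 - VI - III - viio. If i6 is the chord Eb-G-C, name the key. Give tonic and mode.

i6 is given as Eb-G-C — a minor triad with root C.
If C is scale degree 1 and the mode makes that degree carry a minor triad, the tonic is C and the mode is minor.

C minor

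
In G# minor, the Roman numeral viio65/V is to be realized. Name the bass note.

The applied chord viio65/V is rooted on C##: C##-E#-G#-B.
The figure 65 means first inversion — the third is in the bass.

E#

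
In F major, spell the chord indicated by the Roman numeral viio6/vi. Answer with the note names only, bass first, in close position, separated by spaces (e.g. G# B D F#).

E G C#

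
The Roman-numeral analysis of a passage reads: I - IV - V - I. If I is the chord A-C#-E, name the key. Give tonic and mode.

A major

The anchor chord is a major triad on A, labeled I.
If A is scale degree 1 and the mode makes that degree carry a major triad, the tonic is A and the mode is major.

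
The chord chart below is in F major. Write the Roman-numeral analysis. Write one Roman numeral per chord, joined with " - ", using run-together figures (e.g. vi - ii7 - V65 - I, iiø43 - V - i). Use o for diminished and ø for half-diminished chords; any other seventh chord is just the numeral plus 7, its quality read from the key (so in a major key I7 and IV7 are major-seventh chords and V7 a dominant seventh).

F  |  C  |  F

F: root F is the tonic; major triad there is I.
C has root C, degree 5 in F major, so V.
F: major triad on F = scale degree 1 → I.

I - V - I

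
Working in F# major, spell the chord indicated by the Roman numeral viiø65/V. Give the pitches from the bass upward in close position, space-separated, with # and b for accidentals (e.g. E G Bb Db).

D# F# A# B#

viiø65/V is a secondary leading-tone chord. The target V is C# in F# major; the applied chord is rooted a semitone below, on B#.
Building a half-diminished seventh chord on B# gives B#-D#-F#-A#.
With the 65 figure the chord is in first inversion; from the bass D# upward in close position it reads D#-F#-A#-B#.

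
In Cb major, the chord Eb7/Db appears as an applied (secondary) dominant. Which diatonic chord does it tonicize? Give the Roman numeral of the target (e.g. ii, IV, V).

vi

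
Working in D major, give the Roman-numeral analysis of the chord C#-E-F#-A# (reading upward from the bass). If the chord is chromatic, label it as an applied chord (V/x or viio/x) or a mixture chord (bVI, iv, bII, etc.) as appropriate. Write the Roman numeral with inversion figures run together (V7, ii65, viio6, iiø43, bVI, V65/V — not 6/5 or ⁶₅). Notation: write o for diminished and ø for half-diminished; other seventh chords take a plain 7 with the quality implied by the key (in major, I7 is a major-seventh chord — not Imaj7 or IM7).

The pitches F#-A#-C#-E form a dominant seventh chord rooted on F#.
F# is not a diatonic chord root with this quality in D major, but it lies a perfect fifth above B (vi), so the chord functions as an applied dominant of vi.
With C# in the bass the chord is in second inversion, so the figured bass is 43.

V43/vi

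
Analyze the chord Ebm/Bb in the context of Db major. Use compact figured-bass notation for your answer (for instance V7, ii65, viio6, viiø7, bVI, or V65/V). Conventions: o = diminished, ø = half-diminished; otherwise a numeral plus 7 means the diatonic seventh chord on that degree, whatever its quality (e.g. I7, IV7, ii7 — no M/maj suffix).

ii64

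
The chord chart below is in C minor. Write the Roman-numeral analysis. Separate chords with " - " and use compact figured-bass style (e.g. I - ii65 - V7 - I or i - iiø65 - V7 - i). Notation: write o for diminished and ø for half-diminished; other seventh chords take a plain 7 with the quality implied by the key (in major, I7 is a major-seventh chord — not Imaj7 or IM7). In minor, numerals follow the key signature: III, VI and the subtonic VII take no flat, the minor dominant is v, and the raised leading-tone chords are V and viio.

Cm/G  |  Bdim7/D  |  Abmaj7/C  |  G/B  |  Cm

i64 - viio65 - VI65 - V6 - i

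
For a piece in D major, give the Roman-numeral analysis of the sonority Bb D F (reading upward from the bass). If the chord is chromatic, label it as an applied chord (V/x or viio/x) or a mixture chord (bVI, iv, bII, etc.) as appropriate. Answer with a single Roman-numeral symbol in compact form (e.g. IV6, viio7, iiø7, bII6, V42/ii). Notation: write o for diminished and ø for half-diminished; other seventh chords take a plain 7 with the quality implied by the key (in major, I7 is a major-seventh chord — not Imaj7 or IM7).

bVI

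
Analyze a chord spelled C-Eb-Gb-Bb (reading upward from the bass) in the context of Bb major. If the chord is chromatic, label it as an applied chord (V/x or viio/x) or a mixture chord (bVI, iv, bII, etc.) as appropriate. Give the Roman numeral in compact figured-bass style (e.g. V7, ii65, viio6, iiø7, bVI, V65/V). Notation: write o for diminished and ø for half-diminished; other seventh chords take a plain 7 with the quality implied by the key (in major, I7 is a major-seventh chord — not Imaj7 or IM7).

iiø7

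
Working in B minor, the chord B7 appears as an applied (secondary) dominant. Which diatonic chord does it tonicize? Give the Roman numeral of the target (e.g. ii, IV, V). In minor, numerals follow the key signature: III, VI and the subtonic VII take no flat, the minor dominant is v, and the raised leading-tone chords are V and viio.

iv

The chord is a dominant seventh chord on B.
A dominant resolves down a perfect fifth: B → E. In B minor, E is scale degree 4, i.e. iv.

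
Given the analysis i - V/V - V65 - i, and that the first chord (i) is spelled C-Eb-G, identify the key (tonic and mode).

C minor

i is given as C-Eb-G — a minor triad with root C.
If C is scale degree 1 and the mode makes that degree carry a minor triad, the tonic is C and the mode is minor.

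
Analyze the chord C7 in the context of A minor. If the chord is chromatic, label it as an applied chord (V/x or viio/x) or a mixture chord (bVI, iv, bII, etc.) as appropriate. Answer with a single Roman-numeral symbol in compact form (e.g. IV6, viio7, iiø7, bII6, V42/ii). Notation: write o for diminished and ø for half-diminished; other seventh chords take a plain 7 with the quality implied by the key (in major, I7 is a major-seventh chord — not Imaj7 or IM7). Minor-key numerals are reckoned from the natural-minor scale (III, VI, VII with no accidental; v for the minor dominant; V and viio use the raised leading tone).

Stacked in thirds the chord is C-E-G-Bb: a dominant seventh chord on C.
C is not a diatonic chord root with this quality in A minor, but it lies a perfect fifth above F (VI), so the chord functions as an applied dominant of VI.

V7/VI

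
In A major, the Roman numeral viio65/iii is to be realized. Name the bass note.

D#

The applied chord viio65/iii is rooted on B#: B#-D#-F#-A.
The figure 65 means first inversion — the third is in the bass.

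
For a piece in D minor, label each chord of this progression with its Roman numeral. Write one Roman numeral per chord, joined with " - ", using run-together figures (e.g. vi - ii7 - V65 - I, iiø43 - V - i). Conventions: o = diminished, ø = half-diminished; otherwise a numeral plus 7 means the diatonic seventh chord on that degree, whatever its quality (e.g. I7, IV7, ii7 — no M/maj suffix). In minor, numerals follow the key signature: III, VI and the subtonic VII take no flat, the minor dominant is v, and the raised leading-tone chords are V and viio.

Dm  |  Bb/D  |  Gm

Dm has root D, degree 1 in D minor, so i.
Bb/D: root Bb is the submediant; major triad there is VI6.
Gm: root G is the subdominant; minor triad there is iv.

i - VI6 - iv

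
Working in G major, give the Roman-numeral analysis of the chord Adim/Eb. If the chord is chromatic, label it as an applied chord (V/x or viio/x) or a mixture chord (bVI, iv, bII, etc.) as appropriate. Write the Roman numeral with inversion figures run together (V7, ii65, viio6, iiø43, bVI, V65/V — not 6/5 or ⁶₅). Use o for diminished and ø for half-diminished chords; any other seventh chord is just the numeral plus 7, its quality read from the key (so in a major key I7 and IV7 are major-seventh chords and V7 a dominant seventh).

iio64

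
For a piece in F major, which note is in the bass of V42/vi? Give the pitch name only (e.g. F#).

G

The applied chord V42/vi is rooted on A: A-C#-E-G.
The figure 42 means third inversion — the seventh is in the bass.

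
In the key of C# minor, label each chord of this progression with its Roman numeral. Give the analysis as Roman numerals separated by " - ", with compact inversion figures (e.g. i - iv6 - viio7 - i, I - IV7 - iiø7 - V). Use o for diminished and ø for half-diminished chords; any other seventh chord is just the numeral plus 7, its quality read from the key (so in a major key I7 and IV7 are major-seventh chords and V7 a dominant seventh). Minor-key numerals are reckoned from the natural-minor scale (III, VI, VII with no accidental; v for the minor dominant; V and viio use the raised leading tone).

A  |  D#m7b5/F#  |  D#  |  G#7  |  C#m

VI - iiø65 - V/V - V7 - i

A: root A is the submediant; major triad there is VI.
D#m7b5/F# has root D#, degree 2 in C# minor, so iiø65.
D# is the secondary dominant of V (major triad on D#): V/V.
G#7: root G# is the dominant; dominant seventh chord there is V7.
C#m: root C# is the tonic; minor triad there is i.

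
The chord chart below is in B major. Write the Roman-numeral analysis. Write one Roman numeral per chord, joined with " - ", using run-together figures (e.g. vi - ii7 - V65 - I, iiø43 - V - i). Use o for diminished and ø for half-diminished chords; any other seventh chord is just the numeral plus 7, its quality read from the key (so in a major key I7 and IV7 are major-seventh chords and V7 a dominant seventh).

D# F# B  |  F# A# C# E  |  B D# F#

D#-F#-B: major triad on B = scale degree 1 → I6.
F#-A#-C#-E: root F# is the dominant; dominant seventh chord there is V7.
B-D#-F# has root B, degree 1 in B major, so I.

I6 - V7 - I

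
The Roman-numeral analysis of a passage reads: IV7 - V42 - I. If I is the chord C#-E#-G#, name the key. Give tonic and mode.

C# major

I is given as C#-E#-G# — a major triad with root C#.
If C# is scale degree 1 and the mode makes that degree carry a major triad, the tonic is C# and the mode is major.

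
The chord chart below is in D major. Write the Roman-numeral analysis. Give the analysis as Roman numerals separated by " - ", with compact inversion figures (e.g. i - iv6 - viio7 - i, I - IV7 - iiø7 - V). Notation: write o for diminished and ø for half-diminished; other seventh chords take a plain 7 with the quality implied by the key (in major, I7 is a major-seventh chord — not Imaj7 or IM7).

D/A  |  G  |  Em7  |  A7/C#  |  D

D/A: major triad on D = scale degree 1 → I64.
G: root G is the subdominant; major triad there is IV.
Em7: minor seventh chord on E = scale degree 2 → ii7.
A7/C#: dominant seventh chord on A = scale degree 5 → V65.
D: major triad on D = scale degree 1 → I.

I64 - IV - ii7 - V65 - I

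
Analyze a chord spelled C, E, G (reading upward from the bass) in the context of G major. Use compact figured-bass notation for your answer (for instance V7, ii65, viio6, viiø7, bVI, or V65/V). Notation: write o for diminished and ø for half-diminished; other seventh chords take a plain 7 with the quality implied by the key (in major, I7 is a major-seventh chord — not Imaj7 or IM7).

IV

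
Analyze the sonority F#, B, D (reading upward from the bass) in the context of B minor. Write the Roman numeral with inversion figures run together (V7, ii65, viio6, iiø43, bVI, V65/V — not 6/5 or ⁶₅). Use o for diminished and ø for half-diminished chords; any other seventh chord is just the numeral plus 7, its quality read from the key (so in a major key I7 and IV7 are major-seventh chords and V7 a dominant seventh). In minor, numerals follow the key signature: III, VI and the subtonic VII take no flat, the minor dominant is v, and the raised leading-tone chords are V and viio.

i64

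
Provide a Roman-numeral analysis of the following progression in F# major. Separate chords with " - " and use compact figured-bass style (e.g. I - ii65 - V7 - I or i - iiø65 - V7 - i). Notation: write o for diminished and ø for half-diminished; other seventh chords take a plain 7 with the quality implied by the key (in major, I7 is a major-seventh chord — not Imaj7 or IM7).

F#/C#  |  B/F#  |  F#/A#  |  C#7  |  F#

F#/C#: major triad on F# = scale degree 1 → I64.
B/F#: major triad on B = scale degree 4 → IV64.
F#/A#: root F# is the tonic; major triad there is I6.
C#7: root C# is the dominant; dominant seventh chord there is V7.
F#: major triad on F# = scale degree 1 → I.

I64 - IV64 - I6 - V7 - I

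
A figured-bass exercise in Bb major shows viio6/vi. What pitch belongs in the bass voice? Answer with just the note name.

A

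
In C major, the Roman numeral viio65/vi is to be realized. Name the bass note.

The applied chord viio65/vi is rooted on G#: G#-B-D-F.
The figure 65 means first inversion — the third is in the bass.

B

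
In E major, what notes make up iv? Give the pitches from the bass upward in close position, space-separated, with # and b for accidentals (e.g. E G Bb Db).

iv is the minor subdominant, borrowed from the parallel minor. In E major that root is A.
So the chord is A-C-E, a minor triad.

A C E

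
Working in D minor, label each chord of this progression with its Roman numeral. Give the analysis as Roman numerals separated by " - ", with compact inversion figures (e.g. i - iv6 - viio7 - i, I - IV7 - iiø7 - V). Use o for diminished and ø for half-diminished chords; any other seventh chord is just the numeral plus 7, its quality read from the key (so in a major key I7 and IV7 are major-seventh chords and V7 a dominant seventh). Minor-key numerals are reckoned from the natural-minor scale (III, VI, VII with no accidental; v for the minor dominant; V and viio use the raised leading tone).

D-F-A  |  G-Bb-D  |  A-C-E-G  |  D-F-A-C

D-F-A has root D, degree 1 in D minor, so i.
G-Bb-D: minor triad on G = scale degree 4 → iv.
A-C-E-G: root A is the dominant; minor seventh chord there is v7.
D-F-A-C has root D, degree 1 in D minor, so i7.

i - iv - v7 - i7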